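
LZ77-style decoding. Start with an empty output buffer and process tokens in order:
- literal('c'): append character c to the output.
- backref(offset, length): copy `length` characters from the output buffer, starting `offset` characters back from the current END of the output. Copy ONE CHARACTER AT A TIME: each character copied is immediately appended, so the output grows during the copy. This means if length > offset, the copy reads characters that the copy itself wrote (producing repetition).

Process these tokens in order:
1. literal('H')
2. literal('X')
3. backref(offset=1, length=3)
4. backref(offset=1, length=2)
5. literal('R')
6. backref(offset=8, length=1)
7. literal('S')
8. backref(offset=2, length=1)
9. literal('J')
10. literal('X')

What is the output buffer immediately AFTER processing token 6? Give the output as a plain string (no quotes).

Answer: HXXXXXXRH

Derivation:
Token 1: literal('H'). Output: "H"
Token 2: literal('X'). Output: "HX"
Token 3: backref(off=1, len=3) (overlapping!). Copied 'XXX' from pos 1. Output: "HXXXX"
Token 4: backref(off=1, len=2) (overlapping!). Copied 'XX' from pos 4. Output: "HXXXXXX"
Token 5: literal('R'). Output: "HXXXXXXR"
Token 6: backref(off=8, len=1). Copied 'H' from pos 0. Output: "HXXXXXXRH"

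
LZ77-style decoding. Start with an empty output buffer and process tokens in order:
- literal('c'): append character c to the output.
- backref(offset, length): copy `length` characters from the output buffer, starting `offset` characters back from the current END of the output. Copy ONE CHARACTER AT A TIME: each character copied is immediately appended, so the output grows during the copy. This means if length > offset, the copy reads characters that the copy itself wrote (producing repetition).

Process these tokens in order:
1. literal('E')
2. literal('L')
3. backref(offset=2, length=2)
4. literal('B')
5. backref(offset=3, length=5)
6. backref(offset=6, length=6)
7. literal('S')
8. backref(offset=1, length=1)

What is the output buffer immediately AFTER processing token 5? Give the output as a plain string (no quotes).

Answer: ELELBELBEL

Derivation:
Token 1: literal('E'). Output: "E"
Token 2: literal('L'). Output: "EL"
Token 3: backref(off=2, len=2). Copied 'EL' from pos 0. Output: "ELEL"
Token 4: literal('B'). Output: "ELELB"
Token 5: backref(off=3, len=5) (overlapping!). Copied 'ELBEL' from pos 2. Output: "ELELBELBEL"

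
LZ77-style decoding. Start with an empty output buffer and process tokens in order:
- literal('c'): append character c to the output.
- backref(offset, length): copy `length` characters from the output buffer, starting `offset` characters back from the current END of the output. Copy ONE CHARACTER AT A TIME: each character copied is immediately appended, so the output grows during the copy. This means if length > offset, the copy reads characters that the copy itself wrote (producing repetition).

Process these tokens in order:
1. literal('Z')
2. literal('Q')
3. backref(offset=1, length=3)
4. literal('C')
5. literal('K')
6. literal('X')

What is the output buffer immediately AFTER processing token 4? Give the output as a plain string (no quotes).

Answer: ZQQQQC

Derivation:
Token 1: literal('Z'). Output: "Z"
Token 2: literal('Q'). Output: "ZQ"
Token 3: backref(off=1, len=3) (overlapping!). Copied 'QQQ' from pos 1. Output: "ZQQQQ"
Token 4: literal('C'). Output: "ZQQQQC"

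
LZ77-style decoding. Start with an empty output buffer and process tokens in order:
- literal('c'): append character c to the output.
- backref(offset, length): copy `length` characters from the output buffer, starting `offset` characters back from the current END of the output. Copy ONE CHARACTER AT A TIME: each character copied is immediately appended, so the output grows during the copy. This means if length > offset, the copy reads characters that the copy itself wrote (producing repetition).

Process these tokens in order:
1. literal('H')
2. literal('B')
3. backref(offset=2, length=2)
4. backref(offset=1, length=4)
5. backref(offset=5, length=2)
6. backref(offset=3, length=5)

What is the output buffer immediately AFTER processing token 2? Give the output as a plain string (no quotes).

Token 1: literal('H'). Output: "H"
Token 2: literal('B'). Output: "HB"

Answer: HB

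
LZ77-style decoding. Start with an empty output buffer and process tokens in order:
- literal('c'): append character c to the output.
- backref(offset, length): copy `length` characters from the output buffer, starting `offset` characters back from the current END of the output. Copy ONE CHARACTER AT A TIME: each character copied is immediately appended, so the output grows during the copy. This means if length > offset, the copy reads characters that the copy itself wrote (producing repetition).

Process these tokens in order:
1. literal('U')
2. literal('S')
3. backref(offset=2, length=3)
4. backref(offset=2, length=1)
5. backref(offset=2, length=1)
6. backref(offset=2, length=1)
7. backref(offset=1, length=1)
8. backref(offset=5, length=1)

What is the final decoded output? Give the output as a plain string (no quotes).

Answer: USUSUSUSSU

Derivation:
Token 1: literal('U'). Output: "U"
Token 2: literal('S'). Output: "US"
Token 3: backref(off=2, len=3) (overlapping!). Copied 'USU' from pos 0. Output: "USUSU"
Token 4: backref(off=2, len=1). Copied 'S' from pos 3. Output: "USUSUS"
Token 5: backref(off=2, len=1). Copied 'U' from pos 4. Output: "USUSUSU"
Token 6: backref(off=2, len=1). Copied 'S' from pos 5. Output: "USUSUSUS"
Token 7: backref(off=1, len=1). Copied 'S' from pos 7. Output: "USUSUSUSS"
Token 8: backref(off=5, len=1). Copied 'U' from pos 4. Output: "USUSUSUSSU"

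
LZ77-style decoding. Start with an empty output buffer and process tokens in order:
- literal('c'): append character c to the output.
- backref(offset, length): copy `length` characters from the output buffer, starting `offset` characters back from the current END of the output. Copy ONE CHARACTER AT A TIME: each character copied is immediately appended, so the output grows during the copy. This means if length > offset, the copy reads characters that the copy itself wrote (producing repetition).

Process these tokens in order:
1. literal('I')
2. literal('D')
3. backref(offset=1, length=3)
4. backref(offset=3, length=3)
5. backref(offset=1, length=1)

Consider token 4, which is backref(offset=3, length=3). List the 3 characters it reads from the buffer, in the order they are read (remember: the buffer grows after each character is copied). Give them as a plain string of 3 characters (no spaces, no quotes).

Token 1: literal('I'). Output: "I"
Token 2: literal('D'). Output: "ID"
Token 3: backref(off=1, len=3) (overlapping!). Copied 'DDD' from pos 1. Output: "IDDDD"
Token 4: backref(off=3, len=3). Buffer before: "IDDDD" (len 5)
  byte 1: read out[2]='D', append. Buffer now: "IDDDDD"
  byte 2: read out[3]='D', append. Buffer now: "IDDDDDD"
  byte 3: read out[4]='D', append. Buffer now: "IDDDDDDD"

Answer: DDD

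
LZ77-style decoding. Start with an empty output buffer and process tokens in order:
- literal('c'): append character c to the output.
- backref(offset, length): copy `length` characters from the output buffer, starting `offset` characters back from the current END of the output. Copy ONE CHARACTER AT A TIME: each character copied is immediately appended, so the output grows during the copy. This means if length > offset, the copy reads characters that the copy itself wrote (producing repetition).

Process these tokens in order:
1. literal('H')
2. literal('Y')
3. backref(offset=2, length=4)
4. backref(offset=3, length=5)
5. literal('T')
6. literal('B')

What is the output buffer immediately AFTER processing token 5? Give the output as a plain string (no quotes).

Token 1: literal('H'). Output: "H"
Token 2: literal('Y'). Output: "HY"
Token 3: backref(off=2, len=4) (overlapping!). Copied 'HYHY' from pos 0. Output: "HYHYHY"
Token 4: backref(off=3, len=5) (overlapping!). Copied 'YHYYH' from pos 3. Output: "HYHYHYYHYYH"
Token 5: literal('T'). Output: "HYHYHYYHYYHT"

Answer: HYHYHYYHYYHT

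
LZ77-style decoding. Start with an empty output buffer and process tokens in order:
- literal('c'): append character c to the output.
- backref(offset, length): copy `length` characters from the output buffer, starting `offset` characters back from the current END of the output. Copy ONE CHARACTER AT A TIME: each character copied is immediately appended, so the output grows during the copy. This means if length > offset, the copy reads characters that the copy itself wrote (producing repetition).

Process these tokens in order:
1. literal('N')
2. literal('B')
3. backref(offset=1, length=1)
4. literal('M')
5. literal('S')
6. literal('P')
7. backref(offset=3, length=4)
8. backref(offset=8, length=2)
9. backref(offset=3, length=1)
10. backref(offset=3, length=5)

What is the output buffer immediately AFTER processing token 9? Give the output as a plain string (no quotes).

Answer: NBBMSPMSPMBMM

Derivation:
Token 1: literal('N'). Output: "N"
Token 2: literal('B'). Output: "NB"
Token 3: backref(off=1, len=1). Copied 'B' from pos 1. Output: "NBB"
Token 4: literal('M'). Output: "NBBM"
Token 5: literal('S'). Output: "NBBMS"
Token 6: literal('P'). Output: "NBBMSP"
Token 7: backref(off=3, len=4) (overlapping!). Copied 'MSPM' from pos 3. Output: "NBBMSPMSPM"
Token 8: backref(off=8, len=2). Copied 'BM' from pos 2. Output: "NBBMSPMSPMBM"
Token 9: backref(off=3, len=1). Copied 'M' from pos 9. Output: "NBBMSPMSPMBMM"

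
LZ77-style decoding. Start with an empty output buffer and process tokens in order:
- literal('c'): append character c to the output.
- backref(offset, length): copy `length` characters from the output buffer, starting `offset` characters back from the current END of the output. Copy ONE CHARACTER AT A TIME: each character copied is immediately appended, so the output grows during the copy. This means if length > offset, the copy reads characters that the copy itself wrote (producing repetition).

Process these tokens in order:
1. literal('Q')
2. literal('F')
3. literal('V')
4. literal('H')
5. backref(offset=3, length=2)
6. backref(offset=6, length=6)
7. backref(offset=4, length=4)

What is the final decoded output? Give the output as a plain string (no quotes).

Answer: QFVHFVQFVHFVVHFV

Derivation:
Token 1: literal('Q'). Output: "Q"
Token 2: literal('F'). Output: "QF"
Token 3: literal('V'). Output: "QFV"
Token 4: literal('H'). Output: "QFVH"
Token 5: backref(off=3, len=2). Copied 'FV' from pos 1. Output: "QFVHFV"
Token 6: backref(off=6, len=6). Copied 'QFVHFV' from pos 0. Output: "QFVHFVQFVHFV"
Token 7: backref(off=4, len=4). Copied 'VHFV' from pos 8. Output: "QFVHFVQFVHFVVHFV"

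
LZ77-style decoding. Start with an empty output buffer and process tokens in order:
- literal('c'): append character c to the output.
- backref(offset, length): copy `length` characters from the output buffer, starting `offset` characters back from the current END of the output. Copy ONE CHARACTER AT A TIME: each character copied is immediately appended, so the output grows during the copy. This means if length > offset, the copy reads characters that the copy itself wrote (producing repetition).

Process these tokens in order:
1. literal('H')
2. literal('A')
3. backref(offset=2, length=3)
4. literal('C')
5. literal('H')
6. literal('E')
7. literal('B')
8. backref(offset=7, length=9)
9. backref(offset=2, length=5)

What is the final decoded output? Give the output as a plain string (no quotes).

Token 1: literal('H'). Output: "H"
Token 2: literal('A'). Output: "HA"
Token 3: backref(off=2, len=3) (overlapping!). Copied 'HAH' from pos 0. Output: "HAHAH"
Token 4: literal('C'). Output: "HAHAHC"
Token 5: literal('H'). Output: "HAHAHCH"
Token 6: literal('E'). Output: "HAHAHCHE"
Token 7: literal('B'). Output: "HAHAHCHEB"
Token 8: backref(off=7, len=9) (overlapping!). Copied 'HAHCHEBHA' from pos 2. Output: "HAHAHCHEBHAHCHEBHA"
Token 9: backref(off=2, len=5) (overlapping!). Copied 'HAHAH' from pos 16. Output: "HAHAHCHEBHAHCHEBHAHAHAH"

Answer: HAHAHCHEBHAHCHEBHAHAHAH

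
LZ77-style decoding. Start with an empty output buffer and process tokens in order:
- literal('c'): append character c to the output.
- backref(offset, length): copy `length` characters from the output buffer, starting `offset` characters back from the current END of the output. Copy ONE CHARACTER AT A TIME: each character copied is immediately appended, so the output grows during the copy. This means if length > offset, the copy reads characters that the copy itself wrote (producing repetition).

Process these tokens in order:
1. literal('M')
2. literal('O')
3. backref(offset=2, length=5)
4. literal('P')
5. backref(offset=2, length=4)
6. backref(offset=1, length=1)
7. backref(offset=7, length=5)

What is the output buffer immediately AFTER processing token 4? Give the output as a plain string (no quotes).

Token 1: literal('M'). Output: "M"
Token 2: literal('O'). Output: "MO"
Token 3: backref(off=2, len=5) (overlapping!). Copied 'MOMOM' from pos 0. Output: "MOMOMOM"
Token 4: literal('P'). Output: "MOMOMOMP"

Answer: MOMOMOMP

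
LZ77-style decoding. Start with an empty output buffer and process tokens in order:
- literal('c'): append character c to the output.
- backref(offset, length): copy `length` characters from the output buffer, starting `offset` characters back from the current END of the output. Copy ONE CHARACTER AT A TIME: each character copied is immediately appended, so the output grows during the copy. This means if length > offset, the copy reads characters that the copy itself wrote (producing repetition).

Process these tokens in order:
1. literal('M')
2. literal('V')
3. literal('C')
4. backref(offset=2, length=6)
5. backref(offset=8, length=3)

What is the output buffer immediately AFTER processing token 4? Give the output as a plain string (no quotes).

Answer: MVCVCVCVC

Derivation:
Token 1: literal('M'). Output: "M"
Token 2: literal('V'). Output: "MV"
Token 3: literal('C'). Output: "MVC"
Token 4: backref(off=2, len=6) (overlapping!). Copied 'VCVCVC' from pos 1. Output: "MVCVCVCVC"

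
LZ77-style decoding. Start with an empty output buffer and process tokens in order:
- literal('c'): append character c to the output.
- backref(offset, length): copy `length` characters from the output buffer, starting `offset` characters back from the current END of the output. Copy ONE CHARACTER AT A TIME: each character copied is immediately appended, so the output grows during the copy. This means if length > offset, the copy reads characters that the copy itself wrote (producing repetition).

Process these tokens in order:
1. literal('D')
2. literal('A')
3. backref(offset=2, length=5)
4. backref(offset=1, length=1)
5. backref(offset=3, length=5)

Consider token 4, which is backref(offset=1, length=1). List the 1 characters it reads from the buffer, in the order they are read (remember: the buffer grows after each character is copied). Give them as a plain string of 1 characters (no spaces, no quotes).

Token 1: literal('D'). Output: "D"
Token 2: literal('A'). Output: "DA"
Token 3: backref(off=2, len=5) (overlapping!). Copied 'DADAD' from pos 0. Output: "DADADAD"
Token 4: backref(off=1, len=1). Buffer before: "DADADAD" (len 7)
  byte 1: read out[6]='D', append. Buffer now: "DADADADD"

Answer: D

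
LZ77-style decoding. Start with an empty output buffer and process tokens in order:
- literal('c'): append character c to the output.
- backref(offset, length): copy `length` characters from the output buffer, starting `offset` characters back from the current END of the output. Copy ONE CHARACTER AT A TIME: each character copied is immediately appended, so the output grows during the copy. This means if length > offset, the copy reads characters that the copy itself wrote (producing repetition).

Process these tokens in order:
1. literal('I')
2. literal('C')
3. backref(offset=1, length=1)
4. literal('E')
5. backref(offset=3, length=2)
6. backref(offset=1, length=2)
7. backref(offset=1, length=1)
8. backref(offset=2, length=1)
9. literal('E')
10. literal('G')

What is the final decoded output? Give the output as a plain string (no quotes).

Token 1: literal('I'). Output: "I"
Token 2: literal('C'). Output: "IC"
Token 3: backref(off=1, len=1). Copied 'C' from pos 1. Output: "ICC"
Token 4: literal('E'). Output: "ICCE"
Token 5: backref(off=3, len=2). Copied 'CC' from pos 1. Output: "ICCECC"
Token 6: backref(off=1, len=2) (overlapping!). Copied 'CC' from pos 5. Output: "ICCECCCC"
Token 7: backref(off=1, len=1). Copied 'C' from pos 7. Output: "ICCECCCCC"
Token 8: backref(off=2, len=1). Copied 'C' from pos 7. Output: "ICCECCCCCC"
Token 9: literal('E'). Output: "ICCECCCCCCE"
Token 10: literal('G'). Output: "ICCECCCCCCEG"

Answer: ICCECCCCCCEG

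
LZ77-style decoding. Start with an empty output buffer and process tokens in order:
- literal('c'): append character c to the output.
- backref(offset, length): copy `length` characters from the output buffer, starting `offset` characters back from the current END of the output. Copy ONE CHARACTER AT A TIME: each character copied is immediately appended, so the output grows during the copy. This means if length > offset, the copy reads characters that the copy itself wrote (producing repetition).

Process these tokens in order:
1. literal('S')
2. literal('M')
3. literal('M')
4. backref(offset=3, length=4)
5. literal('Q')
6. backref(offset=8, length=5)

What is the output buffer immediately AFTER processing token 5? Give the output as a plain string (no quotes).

Answer: SMMSMMSQ

Derivation:
Token 1: literal('S'). Output: "S"
Token 2: literal('M'). Output: "SM"
Token 3: literal('M'). Output: "SMM"
Token 4: backref(off=3, len=4) (overlapping!). Copied 'SMMS' from pos 0. Output: "SMMSMMS"
Token 5: literal('Q'). Output: "SMMSMMSQ"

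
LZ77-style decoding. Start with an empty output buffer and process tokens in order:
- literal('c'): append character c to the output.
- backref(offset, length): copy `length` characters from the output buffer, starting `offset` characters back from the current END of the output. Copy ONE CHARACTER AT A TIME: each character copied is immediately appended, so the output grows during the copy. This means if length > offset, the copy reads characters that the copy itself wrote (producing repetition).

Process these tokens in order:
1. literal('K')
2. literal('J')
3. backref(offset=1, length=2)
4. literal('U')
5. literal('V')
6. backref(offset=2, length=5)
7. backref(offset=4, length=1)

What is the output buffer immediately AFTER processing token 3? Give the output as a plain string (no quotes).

Token 1: literal('K'). Output: "K"
Token 2: literal('J'). Output: "KJ"
Token 3: backref(off=1, len=2) (overlapping!). Copied 'JJ' from pos 1. Output: "KJJJ"

Answer: KJJJ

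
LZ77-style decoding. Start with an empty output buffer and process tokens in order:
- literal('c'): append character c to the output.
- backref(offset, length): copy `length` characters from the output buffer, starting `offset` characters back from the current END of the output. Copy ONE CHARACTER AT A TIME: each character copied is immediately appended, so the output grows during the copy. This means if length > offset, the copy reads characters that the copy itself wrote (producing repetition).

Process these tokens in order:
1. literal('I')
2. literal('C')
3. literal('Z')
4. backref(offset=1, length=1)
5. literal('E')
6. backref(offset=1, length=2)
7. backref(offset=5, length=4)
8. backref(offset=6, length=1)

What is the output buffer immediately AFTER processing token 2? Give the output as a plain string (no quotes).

Answer: IC

Derivation:
Token 1: literal('I'). Output: "I"
Token 2: literal('C'). Output: "IC"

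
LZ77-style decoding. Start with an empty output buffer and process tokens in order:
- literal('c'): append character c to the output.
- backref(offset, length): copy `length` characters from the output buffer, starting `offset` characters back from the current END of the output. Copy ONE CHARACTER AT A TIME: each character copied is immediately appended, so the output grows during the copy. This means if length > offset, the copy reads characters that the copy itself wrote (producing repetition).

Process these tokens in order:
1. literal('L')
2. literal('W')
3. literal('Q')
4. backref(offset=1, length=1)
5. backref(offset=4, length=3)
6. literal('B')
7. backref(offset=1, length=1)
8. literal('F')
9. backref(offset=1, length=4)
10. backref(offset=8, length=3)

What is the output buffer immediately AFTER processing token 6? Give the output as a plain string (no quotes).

Answer: LWQQLWQB

Derivation:
Token 1: literal('L'). Output: "L"
Token 2: literal('W'). Output: "LW"
Token 3: literal('Q'). Output: "LWQ"
Token 4: backref(off=1, len=1). Copied 'Q' from pos 2. Output: "LWQQ"
Token 5: backref(off=4, len=3). Copied 'LWQ' from pos 0. Output: "LWQQLWQ"
Token 6: literal('B'). Output: "LWQQLWQB"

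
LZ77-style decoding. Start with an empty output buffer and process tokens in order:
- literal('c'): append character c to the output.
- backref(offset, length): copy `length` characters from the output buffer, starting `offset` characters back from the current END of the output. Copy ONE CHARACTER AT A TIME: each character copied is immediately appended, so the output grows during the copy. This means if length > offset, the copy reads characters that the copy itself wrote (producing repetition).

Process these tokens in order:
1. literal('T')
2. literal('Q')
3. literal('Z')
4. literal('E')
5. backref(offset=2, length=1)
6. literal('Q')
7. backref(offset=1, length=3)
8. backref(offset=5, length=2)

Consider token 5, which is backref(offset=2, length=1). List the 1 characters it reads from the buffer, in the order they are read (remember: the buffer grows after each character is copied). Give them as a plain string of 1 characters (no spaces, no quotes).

Token 1: literal('T'). Output: "T"
Token 2: literal('Q'). Output: "TQ"
Token 3: literal('Z'). Output: "TQZ"
Token 4: literal('E'). Output: "TQZE"
Token 5: backref(off=2, len=1). Buffer before: "TQZE" (len 4)
  byte 1: read out[2]='Z', append. Buffer now: "TQZEZ"

Answer: Z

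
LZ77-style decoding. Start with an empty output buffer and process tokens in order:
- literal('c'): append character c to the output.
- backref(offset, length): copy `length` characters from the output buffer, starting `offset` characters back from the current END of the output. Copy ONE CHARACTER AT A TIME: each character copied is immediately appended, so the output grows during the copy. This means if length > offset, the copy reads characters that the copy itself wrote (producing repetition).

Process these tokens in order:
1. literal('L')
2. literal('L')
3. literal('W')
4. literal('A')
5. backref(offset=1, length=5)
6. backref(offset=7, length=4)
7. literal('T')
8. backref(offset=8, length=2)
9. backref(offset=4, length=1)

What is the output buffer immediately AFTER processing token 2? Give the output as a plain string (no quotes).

Answer: LL

Derivation:
Token 1: literal('L'). Output: "L"
Token 2: literal('L'). Output: "LL"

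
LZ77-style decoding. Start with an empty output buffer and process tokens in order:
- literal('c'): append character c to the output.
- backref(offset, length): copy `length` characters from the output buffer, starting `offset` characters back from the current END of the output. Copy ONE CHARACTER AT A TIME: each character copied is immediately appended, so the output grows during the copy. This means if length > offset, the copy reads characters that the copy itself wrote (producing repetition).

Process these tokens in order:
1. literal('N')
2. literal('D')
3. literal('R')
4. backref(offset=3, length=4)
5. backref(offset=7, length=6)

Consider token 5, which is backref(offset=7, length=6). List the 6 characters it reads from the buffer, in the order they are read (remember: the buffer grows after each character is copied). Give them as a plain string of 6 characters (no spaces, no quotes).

Token 1: literal('N'). Output: "N"
Token 2: literal('D'). Output: "ND"
Token 3: literal('R'). Output: "NDR"
Token 4: backref(off=3, len=4) (overlapping!). Copied 'NDRN' from pos 0. Output: "NDRNDRN"
Token 5: backref(off=7, len=6). Buffer before: "NDRNDRN" (len 7)
  byte 1: read out[0]='N', append. Buffer now: "NDRNDRNN"
  byte 2: read out[1]='D', append. Buffer now: "NDRNDRNND"
  byte 3: read out[2]='R', append. Buffer now: "NDRNDRNNDR"
  byte 4: read out[3]='N', append. Buffer now: "NDRNDRNNDRN"
  byte 5: read out[4]='D', append. Buffer now: "NDRNDRNNDRND"
  byte 6: read out[5]='R', append. Buffer now: "NDRNDRNNDRNDR"

Answer: NDRNDR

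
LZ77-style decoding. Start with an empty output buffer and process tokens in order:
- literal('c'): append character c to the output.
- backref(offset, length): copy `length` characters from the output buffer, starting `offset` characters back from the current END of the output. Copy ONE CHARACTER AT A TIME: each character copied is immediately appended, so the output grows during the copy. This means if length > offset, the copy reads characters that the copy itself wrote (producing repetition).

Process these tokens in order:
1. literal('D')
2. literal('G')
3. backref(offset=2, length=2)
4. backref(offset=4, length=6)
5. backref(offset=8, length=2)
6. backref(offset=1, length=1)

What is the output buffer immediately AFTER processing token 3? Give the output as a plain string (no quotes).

Answer: DGDG

Derivation:
Token 1: literal('D'). Output: "D"
Token 2: literal('G'). Output: "DG"
Token 3: backref(off=2, len=2). Copied 'DG' from pos 0. Output: "DGDG"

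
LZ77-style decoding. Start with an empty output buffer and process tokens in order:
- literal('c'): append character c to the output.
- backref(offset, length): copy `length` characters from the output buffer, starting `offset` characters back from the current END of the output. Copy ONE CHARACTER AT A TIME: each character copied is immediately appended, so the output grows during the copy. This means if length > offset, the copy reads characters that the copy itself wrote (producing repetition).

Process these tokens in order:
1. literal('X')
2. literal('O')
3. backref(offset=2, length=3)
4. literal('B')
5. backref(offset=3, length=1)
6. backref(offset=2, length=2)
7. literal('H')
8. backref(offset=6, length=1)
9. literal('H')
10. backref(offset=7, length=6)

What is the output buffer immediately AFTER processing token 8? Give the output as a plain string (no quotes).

Answer: XOXOXBOBOHX

Derivation:
Token 1: literal('X'). Output: "X"
Token 2: literal('O'). Output: "XO"
Token 3: backref(off=2, len=3) (overlapping!). Copied 'XOX' from pos 0. Output: "XOXOX"
Token 4: literal('B'). Output: "XOXOXB"
Token 5: backref(off=3, len=1). Copied 'O' from pos 3. Output: "XOXOXBO"
Token 6: backref(off=2, len=2). Copied 'BO' from pos 5. Output: "XOXOXBOBO"
Token 7: literal('H'). Output: "XOXOXBOBOH"
Token 8: backref(off=6, len=1). Copied 'X' from pos 4. Output: "XOXOXBOBOHX"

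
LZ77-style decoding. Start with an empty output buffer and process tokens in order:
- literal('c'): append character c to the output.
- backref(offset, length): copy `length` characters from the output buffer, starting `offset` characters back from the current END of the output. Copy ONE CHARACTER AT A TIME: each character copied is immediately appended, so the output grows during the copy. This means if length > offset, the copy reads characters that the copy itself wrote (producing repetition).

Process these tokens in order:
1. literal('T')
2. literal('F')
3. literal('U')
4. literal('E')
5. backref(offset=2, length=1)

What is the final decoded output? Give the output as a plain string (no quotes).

Answer: TFUEU

Derivation:
Token 1: literal('T'). Output: "T"
Token 2: literal('F'). Output: "TF"
Token 3: literal('U'). Output: "TFU"
Token 4: literal('E'). Output: "TFUE"
Token 5: backref(off=2, len=1). Copied 'U' from pos 2. Output: "TFUEU"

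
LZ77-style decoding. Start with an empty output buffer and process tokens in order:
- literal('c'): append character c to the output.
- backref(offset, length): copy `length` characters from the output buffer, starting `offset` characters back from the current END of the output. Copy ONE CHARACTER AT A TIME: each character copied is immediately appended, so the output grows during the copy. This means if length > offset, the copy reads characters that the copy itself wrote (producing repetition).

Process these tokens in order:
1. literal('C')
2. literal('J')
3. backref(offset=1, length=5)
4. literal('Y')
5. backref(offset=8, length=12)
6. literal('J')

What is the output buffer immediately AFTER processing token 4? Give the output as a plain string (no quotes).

Answer: CJJJJJJY

Derivation:
Token 1: literal('C'). Output: "C"
Token 2: literal('J'). Output: "CJ"
Token 3: backref(off=1, len=5) (overlapping!). Copied 'JJJJJ' from pos 1. Output: "CJJJJJJ"
Token 4: literal('Y'). Output: "CJJJJJJY"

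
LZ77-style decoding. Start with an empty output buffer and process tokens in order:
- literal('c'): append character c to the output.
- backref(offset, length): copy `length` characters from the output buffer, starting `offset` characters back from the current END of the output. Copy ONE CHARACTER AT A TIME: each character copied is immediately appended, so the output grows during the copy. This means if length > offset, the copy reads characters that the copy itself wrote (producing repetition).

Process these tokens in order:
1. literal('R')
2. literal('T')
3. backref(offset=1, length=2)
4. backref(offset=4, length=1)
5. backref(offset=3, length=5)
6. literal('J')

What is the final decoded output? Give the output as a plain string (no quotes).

Answer: RTTTRTTRTTJ

Derivation:
Token 1: literal('R'). Output: "R"
Token 2: literal('T'). Output: "RT"
Token 3: backref(off=1, len=2) (overlapping!). Copied 'TT' from pos 1. Output: "RTTT"
Token 4: backref(off=4, len=1). Copied 'R' from pos 0. Output: "RTTTR"
Token 5: backref(off=3, len=5) (overlapping!). Copied 'TTRTT' from pos 2. Output: "RTTTRTTRTT"
Token 6: literal('J'). Output: "RTTTRTTRTTJ"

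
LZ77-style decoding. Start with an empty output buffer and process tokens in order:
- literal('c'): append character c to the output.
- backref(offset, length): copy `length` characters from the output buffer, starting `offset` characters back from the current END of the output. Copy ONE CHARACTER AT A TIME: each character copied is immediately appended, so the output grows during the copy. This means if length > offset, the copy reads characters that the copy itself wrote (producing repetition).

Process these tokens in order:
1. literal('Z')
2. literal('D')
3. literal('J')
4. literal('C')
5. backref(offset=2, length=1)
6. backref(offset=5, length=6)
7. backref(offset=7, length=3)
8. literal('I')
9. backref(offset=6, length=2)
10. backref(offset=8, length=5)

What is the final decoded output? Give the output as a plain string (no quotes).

Answer: ZDJCJZDJCJZJZDIJZJZJZD

Derivation:
Token 1: literal('Z'). Output: "Z"
Token 2: literal('D'). Output: "ZD"
Token 3: literal('J'). Output: "ZDJ"
Token 4: literal('C'). Output: "ZDJC"
Token 5: backref(off=2, len=1). Copied 'J' from pos 2. Output: "ZDJCJ"
Token 6: backref(off=5, len=6) (overlapping!). Copied 'ZDJCJZ' from pos 0. Output: "ZDJCJZDJCJZ"
Token 7: backref(off=7, len=3). Copied 'JZD' from pos 4. Output: "ZDJCJZDJCJZJZD"
Token 8: literal('I'). Output: "ZDJCJZDJCJZJZDI"
Token 9: backref(off=6, len=2). Copied 'JZ' from pos 9. Output: "ZDJCJZDJCJZJZDIJZ"
Token 10: backref(off=8, len=5). Copied 'JZJZD' from pos 9. Output: "ZDJCJZDJCJZJZDIJZJZJZD"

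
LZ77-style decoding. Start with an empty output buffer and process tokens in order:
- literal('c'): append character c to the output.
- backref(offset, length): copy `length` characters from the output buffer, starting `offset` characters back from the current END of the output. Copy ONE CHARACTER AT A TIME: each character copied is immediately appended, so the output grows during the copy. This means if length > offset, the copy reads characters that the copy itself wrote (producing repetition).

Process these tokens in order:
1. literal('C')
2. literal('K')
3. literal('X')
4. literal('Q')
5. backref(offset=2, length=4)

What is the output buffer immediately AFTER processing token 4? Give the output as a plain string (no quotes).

Answer: CKXQ

Derivation:
Token 1: literal('C'). Output: "C"
Token 2: literal('K'). Output: "CK"
Token 3: literal('X'). Output: "CKX"
Token 4: literal('Q'). Output: "CKXQ"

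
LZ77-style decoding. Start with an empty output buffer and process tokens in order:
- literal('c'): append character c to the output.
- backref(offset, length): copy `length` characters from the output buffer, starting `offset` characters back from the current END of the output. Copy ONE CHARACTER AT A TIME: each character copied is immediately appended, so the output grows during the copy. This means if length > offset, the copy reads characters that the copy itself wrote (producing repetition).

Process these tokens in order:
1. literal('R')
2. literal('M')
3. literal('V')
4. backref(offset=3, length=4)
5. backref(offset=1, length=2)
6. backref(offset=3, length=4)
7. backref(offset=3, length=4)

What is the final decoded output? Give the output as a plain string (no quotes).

Answer: RMVRMVRRRRRRRRRRR

Derivation:
Token 1: literal('R'). Output: "R"
Token 2: literal('M'). Output: "RM"
Token 3: literal('V'). Output: "RMV"
Token 4: backref(off=3, len=4) (overlapping!). Copied 'RMVR' from pos 0. Output: "RMVRMVR"
Token 5: backref(off=1, len=2) (overlapping!). Copied 'RR' from pos 6. Output: "RMVRMVRRR"
Token 6: backref(off=3, len=4) (overlapping!). Copied 'RRRR' from pos 6. Output: "RMVRMVRRRRRRR"
Token 7: backref(off=3, len=4) (overlapping!). Copied 'RRRR' from pos 10. Output: "RMVRMVRRRRRRRRRRR"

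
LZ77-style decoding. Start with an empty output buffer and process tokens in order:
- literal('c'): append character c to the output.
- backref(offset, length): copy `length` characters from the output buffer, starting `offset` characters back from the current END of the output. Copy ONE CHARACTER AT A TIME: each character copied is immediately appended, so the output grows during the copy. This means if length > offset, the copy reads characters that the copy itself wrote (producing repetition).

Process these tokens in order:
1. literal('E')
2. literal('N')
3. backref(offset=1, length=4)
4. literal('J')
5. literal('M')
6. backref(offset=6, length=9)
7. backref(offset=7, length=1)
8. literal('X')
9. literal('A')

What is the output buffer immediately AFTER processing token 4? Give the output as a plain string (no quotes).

Answer: ENNNNNJ

Derivation:
Token 1: literal('E'). Output: "E"
Token 2: literal('N'). Output: "EN"
Token 3: backref(off=1, len=4) (overlapping!). Copied 'NNNN' from pos 1. Output: "ENNNNN"
Token 4: literal('J'). Output: "ENNNNNJ"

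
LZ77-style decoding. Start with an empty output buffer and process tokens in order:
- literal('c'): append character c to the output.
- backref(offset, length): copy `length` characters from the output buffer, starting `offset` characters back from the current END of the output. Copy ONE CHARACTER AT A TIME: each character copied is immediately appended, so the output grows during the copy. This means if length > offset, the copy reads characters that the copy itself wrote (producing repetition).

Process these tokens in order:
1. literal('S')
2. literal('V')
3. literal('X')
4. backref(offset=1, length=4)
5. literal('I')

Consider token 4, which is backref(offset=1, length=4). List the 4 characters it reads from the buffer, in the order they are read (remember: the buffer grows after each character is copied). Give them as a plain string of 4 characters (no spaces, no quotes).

Token 1: literal('S'). Output: "S"
Token 2: literal('V'). Output: "SV"
Token 3: literal('X'). Output: "SVX"
Token 4: backref(off=1, len=4). Buffer before: "SVX" (len 3)
  byte 1: read out[2]='X', append. Buffer now: "SVXX"
  byte 2: read out[3]='X', append. Buffer now: "SVXXX"
  byte 3: read out[4]='X', append. Buffer now: "SVXXXX"
  byte 4: read out[5]='X', append. Buffer now: "SVXXXXX"

Answer: XXXX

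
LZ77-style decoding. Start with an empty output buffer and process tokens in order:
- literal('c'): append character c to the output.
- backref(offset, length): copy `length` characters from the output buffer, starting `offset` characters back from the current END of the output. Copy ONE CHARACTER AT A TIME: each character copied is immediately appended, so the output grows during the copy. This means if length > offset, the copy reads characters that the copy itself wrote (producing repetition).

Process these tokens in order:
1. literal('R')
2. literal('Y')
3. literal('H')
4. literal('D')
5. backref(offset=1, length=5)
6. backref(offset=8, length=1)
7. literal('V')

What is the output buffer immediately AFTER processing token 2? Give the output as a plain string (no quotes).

Token 1: literal('R'). Output: "R"
Token 2: literal('Y'). Output: "RY"

Answer: RY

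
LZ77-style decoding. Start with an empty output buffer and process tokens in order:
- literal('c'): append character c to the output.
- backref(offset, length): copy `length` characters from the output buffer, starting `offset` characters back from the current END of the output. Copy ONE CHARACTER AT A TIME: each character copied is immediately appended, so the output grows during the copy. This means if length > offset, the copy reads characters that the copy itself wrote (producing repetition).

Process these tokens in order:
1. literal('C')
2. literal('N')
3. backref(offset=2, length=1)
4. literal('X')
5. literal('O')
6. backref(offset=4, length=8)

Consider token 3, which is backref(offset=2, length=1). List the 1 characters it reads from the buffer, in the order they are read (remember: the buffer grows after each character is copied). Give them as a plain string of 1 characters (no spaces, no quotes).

Answer: C

Derivation:
Token 1: literal('C'). Output: "C"
Token 2: literal('N'). Output: "CN"
Token 3: backref(off=2, len=1). Buffer before: "CN" (len 2)
  byte 1: read out[0]='C', append. Buffer now: "CNC"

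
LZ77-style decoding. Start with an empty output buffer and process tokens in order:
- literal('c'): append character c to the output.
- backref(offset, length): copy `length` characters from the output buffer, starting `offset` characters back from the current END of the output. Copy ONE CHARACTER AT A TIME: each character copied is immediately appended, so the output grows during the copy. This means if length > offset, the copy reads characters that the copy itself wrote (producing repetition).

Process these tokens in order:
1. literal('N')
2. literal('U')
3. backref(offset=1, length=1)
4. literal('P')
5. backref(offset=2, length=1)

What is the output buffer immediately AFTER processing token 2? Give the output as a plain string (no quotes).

Answer: NU

Derivation:
Token 1: literal('N'). Output: "N"
Token 2: literal('U'). Output: "NU"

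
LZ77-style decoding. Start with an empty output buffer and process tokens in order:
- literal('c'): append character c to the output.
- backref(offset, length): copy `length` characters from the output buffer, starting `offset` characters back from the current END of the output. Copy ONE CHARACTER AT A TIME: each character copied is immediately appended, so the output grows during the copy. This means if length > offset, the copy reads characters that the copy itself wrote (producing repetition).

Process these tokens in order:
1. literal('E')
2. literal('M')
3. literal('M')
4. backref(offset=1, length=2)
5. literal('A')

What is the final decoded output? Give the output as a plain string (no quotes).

Token 1: literal('E'). Output: "E"
Token 2: literal('M'). Output: "EM"
Token 3: literal('M'). Output: "EMM"
Token 4: backref(off=1, len=2) (overlapping!). Copied 'MM' from pos 2. Output: "EMMMM"
Token 5: literal('A'). Output: "EMMMMA"

Answer: EMMMMA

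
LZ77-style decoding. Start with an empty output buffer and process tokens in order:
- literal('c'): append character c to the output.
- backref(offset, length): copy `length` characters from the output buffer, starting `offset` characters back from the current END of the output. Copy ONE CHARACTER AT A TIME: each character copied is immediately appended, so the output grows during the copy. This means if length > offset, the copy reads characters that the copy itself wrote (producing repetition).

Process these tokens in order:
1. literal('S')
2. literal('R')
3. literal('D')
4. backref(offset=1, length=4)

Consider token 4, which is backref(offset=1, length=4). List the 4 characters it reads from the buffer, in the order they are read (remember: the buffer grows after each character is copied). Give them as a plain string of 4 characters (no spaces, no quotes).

Answer: DDDD

Derivation:
Token 1: literal('S'). Output: "S"
Token 2: literal('R'). Output: "SR"
Token 3: literal('D'). Output: "SRD"
Token 4: backref(off=1, len=4). Buffer before: "SRD" (len 3)
  byte 1: read out[2]='D', append. Buffer now: "SRDD"
  byte 2: read out[3]='D', append. Buffer now: "SRDDD"
  byte 3: read out[4]='D', append. Buffer now: "SRDDDD"
  byte 4: read out[5]='D', append. Buffer now: "SRDDDDD"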